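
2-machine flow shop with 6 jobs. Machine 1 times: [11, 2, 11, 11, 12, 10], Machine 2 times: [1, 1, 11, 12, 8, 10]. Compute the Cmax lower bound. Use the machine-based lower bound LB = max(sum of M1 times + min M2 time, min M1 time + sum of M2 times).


LB1 = sum(M1 times) + min(M2 times) = 57 + 1 = 58
LB2 = min(M1 times) + sum(M2 times) = 2 + 43 = 45
Lower bound = max(LB1, LB2) = max(58, 45) = 58

58


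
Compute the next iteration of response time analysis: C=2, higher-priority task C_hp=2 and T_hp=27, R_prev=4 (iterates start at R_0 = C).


R_next = C + ceil(R_prev / T_hp) * C_hp
ceil(4 / 27) = ceil(0.1481) = 1
Interference = 1 * 2 = 2
R_next = 2 + 2 = 4
R_next = R_prev, so the iteration has converged (response time = 4).

4


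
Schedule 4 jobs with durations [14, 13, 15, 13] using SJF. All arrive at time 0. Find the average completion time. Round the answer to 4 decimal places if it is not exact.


SJF order (ascending): [13, 13, 14, 15]
Completion times:
  Job 1: burst=13, C=13
  Job 2: burst=13, C=26
  Job 3: burst=14, C=40
  Job 4: burst=15, C=55
Average completion = 134/4 = 33.5

33.5


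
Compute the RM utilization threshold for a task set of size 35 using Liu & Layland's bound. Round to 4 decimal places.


Compute 2^(1/35) = 1.0200016094
Subtract 1: 1.0200016094 - 1 = 0.0200016094
Multiply by n: 35 * 0.0200016094 = 0.7000563290
Round to 4 dp: 0.7001

0.7001


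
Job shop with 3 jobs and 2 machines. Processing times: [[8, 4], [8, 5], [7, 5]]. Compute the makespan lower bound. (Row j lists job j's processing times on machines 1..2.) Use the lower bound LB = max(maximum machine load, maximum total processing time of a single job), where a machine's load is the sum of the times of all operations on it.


Machine loads:
  Machine 1: 8 + 8 + 7 = 23
  Machine 2: 4 + 5 + 5 = 14
Max machine load = 23
Job totals:
  Job 1: 12
  Job 2: 13
  Job 3: 12
Max job total = 13
Lower bound = max(23, 13) = 23

23


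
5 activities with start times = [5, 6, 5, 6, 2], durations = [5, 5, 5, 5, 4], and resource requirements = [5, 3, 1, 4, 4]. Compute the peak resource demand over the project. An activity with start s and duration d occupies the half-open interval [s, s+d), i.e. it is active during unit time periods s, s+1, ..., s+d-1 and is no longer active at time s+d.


Each activity i is active on [start_i, start_i + duration_i).
Compute total resource usage per time slot:
  t=0: active resources = [], total = 0
  t=1: active resources = [], total = 0
  t=2: active resources = [4], total = 4
  t=3: active resources = [4], total = 4
  t=4: active resources = [4], total = 4
  t=5: active resources = [5, 1, 4], total = 10
  t=6: active resources = [5, 3, 1, 4], total = 13
  t=7: active resources = [5, 3, 1, 4], total = 13
  t=8: active resources = [5, 3, 1, 4], total = 13
  t=9: active resources = [5, 3, 1, 4], total = 13
  t=10: active resources = [3, 4], total = 7
Peak resource demand = 13

13


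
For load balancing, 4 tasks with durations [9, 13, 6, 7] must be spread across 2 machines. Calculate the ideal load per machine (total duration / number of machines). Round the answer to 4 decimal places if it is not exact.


Total processing time = 9 + 13 + 6 + 7 = 35
Number of machines = 2
Ideal balanced load = 35 / 2 = 17.5

17.5


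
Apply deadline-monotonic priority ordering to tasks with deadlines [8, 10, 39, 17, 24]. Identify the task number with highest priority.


Sort tasks by relative deadline (ascending):
  Task 1: deadline = 8
  Task 2: deadline = 10
  Task 4: deadline = 17
  Task 5: deadline = 24
  Task 3: deadline = 39
Priority order (highest first): [1, 2, 4, 5, 3]
Highest priority task = 1

1


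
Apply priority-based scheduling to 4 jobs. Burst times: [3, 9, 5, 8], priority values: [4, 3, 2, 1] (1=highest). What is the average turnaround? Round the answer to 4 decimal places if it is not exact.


Sort by priority (ascending = highest first):
Order: [(1, 8), (2, 5), (3, 9), (4, 3)]
Completion times:
  Priority 1, burst=8, C=8
  Priority 2, burst=5, C=13
  Priority 3, burst=9, C=22
  Priority 4, burst=3, C=25
Average turnaround = 68/4 = 17.0

17.0


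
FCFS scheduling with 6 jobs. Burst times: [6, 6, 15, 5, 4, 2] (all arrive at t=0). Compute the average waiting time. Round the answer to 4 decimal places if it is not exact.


FCFS order (as given): [6, 6, 15, 5, 4, 2]
Waiting times:
  Job 1: wait = 0
  Job 2: wait = 6
  Job 3: wait = 12
  Job 4: wait = 27
  Job 5: wait = 32
  Job 6: wait = 36
Sum of waiting times = 113
Average waiting time = 113/6 = 18.8333

18.8333


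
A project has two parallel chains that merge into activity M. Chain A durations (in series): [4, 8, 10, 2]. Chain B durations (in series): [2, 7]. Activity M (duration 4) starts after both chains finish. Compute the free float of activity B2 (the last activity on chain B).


ES(B2) = sum of predecessors on chain B = 2
EF(B2) = ES + duration = 2 + 7 = 9
Successor of B2 is M. ES(M) = max(sum(A), sum(B)) = max(24, 9) = 24
Free float = ES(successor) - EF(current) = 24 - 9 = 15

15


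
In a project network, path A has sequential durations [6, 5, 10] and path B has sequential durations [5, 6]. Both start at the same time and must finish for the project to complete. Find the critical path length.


Path A total = 6 + 5 + 10 = 21
Path B total = 5 + 6 = 11
Critical path = longest path = max(21, 11) = 21

21


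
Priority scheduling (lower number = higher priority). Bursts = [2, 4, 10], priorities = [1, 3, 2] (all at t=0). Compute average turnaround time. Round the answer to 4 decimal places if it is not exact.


Sort by priority (ascending = highest first):
Order: [(1, 2), (2, 10), (3, 4)]
Completion times:
  Priority 1, burst=2, C=2
  Priority 2, burst=10, C=12
  Priority 3, burst=4, C=16
Average turnaround = 30/3 = 10.0

10.0


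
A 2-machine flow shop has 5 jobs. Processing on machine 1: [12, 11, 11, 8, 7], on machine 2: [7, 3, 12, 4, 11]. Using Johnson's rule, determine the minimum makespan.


Apply Johnson's rule:
  Group 1 (a <= b): [(5, 7, 11), (3, 11, 12)]
  Group 2 (a > b): [(1, 12, 7), (4, 8, 4), (2, 11, 3)]
Optimal job order: [5, 3, 1, 4, 2]
Schedule:
  Job 5: M1 done at 7, M2 done at 18
  Job 3: M1 done at 18, M2 done at 30
  Job 1: M1 done at 30, M2 done at 37
  Job 4: M1 done at 38, M2 done at 42
  Job 2: M1 done at 49, M2 done at 52
Makespan = 52

52


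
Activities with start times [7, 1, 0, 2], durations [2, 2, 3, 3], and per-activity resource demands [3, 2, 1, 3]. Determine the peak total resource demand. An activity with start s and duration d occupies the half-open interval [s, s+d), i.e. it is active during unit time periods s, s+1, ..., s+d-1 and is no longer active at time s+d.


Each activity i is active on [start_i, start_i + duration_i).
Compute total resource usage per time slot:
  t=0: active resources = [1], total = 1
  t=1: active resources = [2, 1], total = 3
  t=2: active resources = [2, 1, 3], total = 6
  t=3: active resources = [3], total = 3
  t=4: active resources = [3], total = 3
  t=5: active resources = [], total = 0
  t=6: active resources = [], total = 0
  t=7: active resources = [3], total = 3
  t=8: active resources = [3], total = 3
Peak resource demand = 6

6


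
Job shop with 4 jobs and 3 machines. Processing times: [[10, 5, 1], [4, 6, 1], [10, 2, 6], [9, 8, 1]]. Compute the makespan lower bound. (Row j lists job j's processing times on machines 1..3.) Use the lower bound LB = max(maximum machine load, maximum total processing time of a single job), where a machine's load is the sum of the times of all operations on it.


Machine loads:
  Machine 1: 10 + 4 + 10 + 9 = 33
  Machine 2: 5 + 6 + 2 + 8 = 21
  Machine 3: 1 + 1 + 6 + 1 = 9
Max machine load = 33
Job totals:
  Job 1: 16
  Job 2: 11
  Job 3: 18
  Job 4: 18
Max job total = 18
Lower bound = max(33, 18) = 33

33


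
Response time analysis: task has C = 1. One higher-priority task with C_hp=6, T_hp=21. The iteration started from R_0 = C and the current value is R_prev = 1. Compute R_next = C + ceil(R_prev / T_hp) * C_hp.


R_next = C + ceil(R_prev / T_hp) * C_hp
ceil(1 / 21) = ceil(0.0476) = 1
Interference = 1 * 6 = 6
R_next = 1 + 6 = 7

7


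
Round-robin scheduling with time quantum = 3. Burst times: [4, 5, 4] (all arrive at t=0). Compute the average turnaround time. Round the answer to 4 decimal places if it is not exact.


Time quantum = 3
Execution trace:
  J1 runs 3 units, time = 3
  J2 runs 3 units, time = 6
  J3 runs 3 units, time = 9
  J1 runs 1 units, time = 10
  J2 runs 2 units, time = 12
  J3 runs 1 units, time = 13
Finish times: [10, 12, 13]
Average turnaround = 35/3 = 11.6667

11.6667


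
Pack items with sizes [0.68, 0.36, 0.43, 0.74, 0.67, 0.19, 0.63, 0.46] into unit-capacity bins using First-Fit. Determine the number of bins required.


Place items sequentially using First-Fit:
  Item 0.68 -> new Bin 1
  Item 0.36 -> new Bin 2
  Item 0.43 -> Bin 2 (now 0.79)
  Item 0.74 -> new Bin 3
  Item 0.67 -> new Bin 4
  Item 0.19 -> Bin 1 (now 0.87)
  Item 0.63 -> new Bin 5
  Item 0.46 -> new Bin 6
Total bins used = 6

6


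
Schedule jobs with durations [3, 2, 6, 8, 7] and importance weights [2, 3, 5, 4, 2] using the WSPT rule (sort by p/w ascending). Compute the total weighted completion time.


Compute p/w ratios and sort ascending (WSPT): [(2, 3), (6, 5), (3, 2), (8, 4), (7, 2)]
Compute weighted completion times:
  Job (p=2,w=3): C=2, w*C=3*2=6
  Job (p=6,w=5): C=8, w*C=5*8=40
  Job (p=3,w=2): C=11, w*C=2*11=22
  Job (p=8,w=4): C=19, w*C=4*19=76
  Job (p=7,w=2): C=26, w*C=2*26=52
Total weighted completion time = 196

196


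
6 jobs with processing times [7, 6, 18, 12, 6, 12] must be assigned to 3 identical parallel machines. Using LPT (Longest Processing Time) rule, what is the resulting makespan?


Sort jobs in decreasing order (LPT): [18, 12, 12, 7, 6, 6]
Assign each job to the least loaded machine:
  Machine 1: jobs [18, 6], load = 24
  Machine 2: jobs [12, 7], load = 19
  Machine 3: jobs [12, 6], load = 18
Makespan = max load = 24

24


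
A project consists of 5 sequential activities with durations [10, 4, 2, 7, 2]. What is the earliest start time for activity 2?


Activity 2 starts after activities 1 through 1 complete.
Predecessor durations: [10]
ES = 10 = 10

10


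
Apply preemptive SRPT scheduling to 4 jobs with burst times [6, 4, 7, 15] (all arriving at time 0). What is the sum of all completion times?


Since all jobs arrive at t=0, SRPT equals SPT ordering.
SPT order: [4, 6, 7, 15]
Completion times:
  Job 1: p=4, C=4
  Job 2: p=6, C=10
  Job 3: p=7, C=17
  Job 4: p=15, C=32
Total completion time = 4 + 10 + 17 + 32 = 63

63


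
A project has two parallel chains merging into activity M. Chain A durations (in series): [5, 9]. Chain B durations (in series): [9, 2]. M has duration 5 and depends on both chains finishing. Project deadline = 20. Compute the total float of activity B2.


Forward pass: ES(B2) = sum of predecessors on chain B = 9
EF = ES + duration = 9 + 2 = 11
Backward pass: LF(M) = deadline = 20; LS(M) = 20 - 5 = 15
LF(B2) = LS(M) - sum(successors on chain B) = 15 - 0 = 15
LS = LF - duration = 15 - 2 = 13
Total float = LS - ES = 13 - 9 = 4

4


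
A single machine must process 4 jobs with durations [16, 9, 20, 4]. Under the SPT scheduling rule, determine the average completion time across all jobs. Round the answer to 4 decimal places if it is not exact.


Sort jobs by processing time (SPT order): [4, 9, 16, 20]
Compute completion times sequentially:
  Job 1: processing = 4, completes at 4
  Job 2: processing = 9, completes at 13
  Job 3: processing = 16, completes at 29
  Job 4: processing = 20, completes at 49
Sum of completion times = 95
Average completion time = 95/4 = 23.75

23.75


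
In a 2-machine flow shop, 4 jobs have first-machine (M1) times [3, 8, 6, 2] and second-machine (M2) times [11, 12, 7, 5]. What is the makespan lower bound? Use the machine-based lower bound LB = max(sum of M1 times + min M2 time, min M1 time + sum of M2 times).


LB1 = sum(M1 times) + min(M2 times) = 19 + 5 = 24
LB2 = min(M1 times) + sum(M2 times) = 2 + 35 = 37
Lower bound = max(LB1, LB2) = max(24, 37) = 37

37


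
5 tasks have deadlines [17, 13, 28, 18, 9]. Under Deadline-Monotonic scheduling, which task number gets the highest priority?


Sort tasks by relative deadline (ascending):
  Task 5: deadline = 9
  Task 2: deadline = 13
  Task 1: deadline = 17
  Task 4: deadline = 18
  Task 3: deadline = 28
Priority order (highest first): [5, 2, 1, 4, 3]
Highest priority task = 5

5


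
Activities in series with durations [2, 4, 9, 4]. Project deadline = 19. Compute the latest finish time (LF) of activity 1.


LF(activity 1) = deadline - sum of successor durations
Successors: activities 2 through 4 with durations [4, 9, 4]
Sum of successor durations = 17
LF = 19 - 17 = 2

2


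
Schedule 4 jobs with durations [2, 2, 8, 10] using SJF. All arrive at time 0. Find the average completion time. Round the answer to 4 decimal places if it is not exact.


SJF order (ascending): [2, 2, 8, 10]
Completion times:
  Job 1: burst=2, C=2
  Job 2: burst=2, C=4
  Job 3: burst=8, C=12
  Job 4: burst=10, C=22
Average completion = 40/4 = 10.0

10.0


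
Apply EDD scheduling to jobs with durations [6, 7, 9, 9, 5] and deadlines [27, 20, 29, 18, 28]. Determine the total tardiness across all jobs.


Sort by due date (EDD order): [(9, 18), (7, 20), (6, 27), (5, 28), (9, 29)]
Compute completion times and tardiness:
  Job 1: p=9, d=18, C=9, tardiness=max(0,9-18)=0
  Job 2: p=7, d=20, C=16, tardiness=max(0,16-20)=0
  Job 3: p=6, d=27, C=22, tardiness=max(0,22-27)=0
  Job 4: p=5, d=28, C=27, tardiness=max(0,27-28)=0
  Job 5: p=9, d=29, C=36, tardiness=max(0,36-29)=7
Total tardiness = 7

7


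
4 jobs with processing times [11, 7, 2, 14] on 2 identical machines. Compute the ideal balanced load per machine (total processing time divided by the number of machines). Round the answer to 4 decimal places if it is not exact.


Total processing time = 11 + 7 + 2 + 14 = 34
Number of machines = 2
Ideal balanced load = 34 / 2 = 17.0

17.0


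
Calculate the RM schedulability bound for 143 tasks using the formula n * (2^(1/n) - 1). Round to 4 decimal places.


Compute 2^(1/143) = 1.0048589497
Subtract 1: 1.0048589497 - 1 = 0.0048589497
Multiply by n: 143 * 0.0048589497 = 0.6948298071
Round to 4 dp: 0.6948

0.6948


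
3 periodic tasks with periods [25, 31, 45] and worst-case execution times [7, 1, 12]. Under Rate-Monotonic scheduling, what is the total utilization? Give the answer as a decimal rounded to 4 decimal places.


Compute individual utilizations (exact fractions):
  Task 1: C/T = 7/25 (approx. 0.28)
  Task 2: C/T = 1/31 (approx. 0.0323)
  Task 3: C/T = 12/45 = 4/15 (approx. 0.2667)
Total utilization U = 7/25 + 1/31 + 4/15 = 1346/2325
Rounded to 4 decimal places: U = 0.5789
RM (Liu & Layland) bound for 3 tasks = 0.779763; compare with U = 1346/2325 (approx. 0.578925)
U <= bound, so schedulable by RM sufficient condition.

0.5789


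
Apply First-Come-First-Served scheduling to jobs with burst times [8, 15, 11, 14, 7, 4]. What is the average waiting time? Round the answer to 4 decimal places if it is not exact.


FCFS order (as given): [8, 15, 11, 14, 7, 4]
Waiting times:
  Job 1: wait = 0
  Job 2: wait = 8
  Job 3: wait = 23
  Job 4: wait = 34
  Job 5: wait = 48
  Job 6: wait = 55
Sum of waiting times = 168
Average waiting time = 168/6 = 28.0

28.0


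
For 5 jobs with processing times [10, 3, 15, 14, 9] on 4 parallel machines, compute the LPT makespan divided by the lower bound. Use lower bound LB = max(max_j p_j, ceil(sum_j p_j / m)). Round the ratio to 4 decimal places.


LPT order: [15, 14, 10, 9, 3]
Machine loads after assignment: [15, 14, 10, 12]
LPT makespan = 15
Lower bound = max(max_job, ceil(total/4)) = max(15, 13) = 15
Ratio = 15 / 15 = 1.0

1.0


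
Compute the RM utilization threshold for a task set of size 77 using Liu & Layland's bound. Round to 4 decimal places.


Compute 2^(1/77) = 1.0090425505
Subtract 1: 1.0090425505 - 1 = 0.0090425505
Multiply by n: 77 * 0.0090425505 = 0.6962763885
Round to 4 dp: 0.6963

0.6963


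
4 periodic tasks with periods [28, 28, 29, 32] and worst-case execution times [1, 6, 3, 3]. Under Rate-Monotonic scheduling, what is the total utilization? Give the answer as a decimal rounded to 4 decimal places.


Compute individual utilizations (exact fractions):
  Task 1: C/T = 1/28 (approx. 0.0357)
  Task 2: C/T = 6/28 = 3/14 (approx. 0.2143)
  Task 3: C/T = 3/29 (approx. 0.1034)
  Task 4: C/T = 3/32 (approx. 0.0938)
Total utilization U = 1/28 + 3/14 + 3/29 + 3/32 = 415/928
Rounded to 4 decimal places: U = 0.4472
RM (Liu & Layland) bound for 4 tasks = 0.756828; compare with U = 415/928 (approx. 0.447198)
U <= bound, so schedulable by RM sufficient condition.

0.4472


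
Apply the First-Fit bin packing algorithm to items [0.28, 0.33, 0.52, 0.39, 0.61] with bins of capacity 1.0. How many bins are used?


Place items sequentially using First-Fit:
  Item 0.28 -> new Bin 1
  Item 0.33 -> Bin 1 (now 0.61)
  Item 0.52 -> new Bin 2
  Item 0.39 -> Bin 1 (now 1.0)
  Item 0.61 -> new Bin 3
Total bins used = 3

3


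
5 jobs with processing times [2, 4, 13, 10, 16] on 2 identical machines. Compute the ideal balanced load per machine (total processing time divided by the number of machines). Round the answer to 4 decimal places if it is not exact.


Total processing time = 2 + 4 + 13 + 10 + 16 = 45
Number of machines = 2
Ideal balanced load = 45 / 2 = 22.5

22.5


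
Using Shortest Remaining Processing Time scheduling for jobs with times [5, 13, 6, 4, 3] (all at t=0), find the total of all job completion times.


Since all jobs arrive at t=0, SRPT equals SPT ordering.
SPT order: [3, 4, 5, 6, 13]
Completion times:
  Job 1: p=3, C=3
  Job 2: p=4, C=7
  Job 3: p=5, C=12
  Job 4: p=6, C=18
  Job 5: p=13, C=31
Total completion time = 3 + 7 + 12 + 18 + 31 = 71

71


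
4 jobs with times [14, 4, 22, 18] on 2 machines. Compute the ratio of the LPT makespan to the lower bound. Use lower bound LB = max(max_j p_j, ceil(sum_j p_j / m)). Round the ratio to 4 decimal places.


LPT order: [22, 18, 14, 4]
Machine loads after assignment: [26, 32]
LPT makespan = 32
Lower bound = max(max_job, ceil(total/2)) = max(22, 29) = 29
Ratio = 32 / 29 = 1.1034

1.1034


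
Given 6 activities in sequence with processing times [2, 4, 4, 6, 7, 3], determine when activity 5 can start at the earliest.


Activity 5 starts after activities 1 through 4 complete.
Predecessor durations: [2, 4, 4, 6]
ES = 2 + 4 + 4 + 6 = 16

16


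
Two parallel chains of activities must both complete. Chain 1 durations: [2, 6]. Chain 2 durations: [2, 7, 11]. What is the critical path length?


Path A total = 2 + 6 = 8
Path B total = 2 + 7 + 11 = 20
Critical path = longest path = max(8, 20) = 20

20


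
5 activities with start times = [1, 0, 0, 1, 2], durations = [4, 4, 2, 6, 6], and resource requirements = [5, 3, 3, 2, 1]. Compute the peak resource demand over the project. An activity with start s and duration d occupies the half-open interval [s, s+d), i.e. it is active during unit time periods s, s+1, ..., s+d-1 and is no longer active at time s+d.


Each activity i is active on [start_i, start_i + duration_i).
Compute total resource usage per time slot:
  t=0: active resources = [3, 3], total = 6
  t=1: active resources = [5, 3, 3, 2], total = 13
  t=2: active resources = [5, 3, 2, 1], total = 11
  t=3: active resources = [5, 3, 2, 1], total = 11
  t=4: active resources = [5, 2, 1], total = 8
  t=5: active resources = [2, 1], total = 3
  t=6: active resources = [2, 1], total = 3
  t=7: active resources = [1], total = 1
Peak resource demand = 13

13


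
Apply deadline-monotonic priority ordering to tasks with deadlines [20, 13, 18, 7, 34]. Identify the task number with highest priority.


Sort tasks by relative deadline (ascending):
  Task 4: deadline = 7
  Task 2: deadline = 13
  Task 3: deadline = 18
  Task 1: deadline = 20
  Task 5: deadline = 34
Priority order (highest first): [4, 2, 3, 1, 5]
Highest priority task = 4

4


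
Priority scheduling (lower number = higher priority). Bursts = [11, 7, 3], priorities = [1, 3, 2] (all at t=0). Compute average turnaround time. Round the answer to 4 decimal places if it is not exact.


Sort by priority (ascending = highest first):
Order: [(1, 11), (2, 3), (3, 7)]
Completion times:
  Priority 1, burst=11, C=11
  Priority 2, burst=3, C=14
  Priority 3, burst=7, C=21
Average turnaround = 46/3 = 15.3333

15.3333


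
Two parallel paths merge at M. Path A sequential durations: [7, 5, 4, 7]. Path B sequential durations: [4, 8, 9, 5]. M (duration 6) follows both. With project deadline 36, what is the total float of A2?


Forward pass: ES(A2) = sum of predecessors on chain A = 7
EF = ES + duration = 7 + 5 = 12
Backward pass: LF(M) = deadline = 36; LS(M) = 36 - 6 = 30
LF(A2) = LS(M) - sum(successors on chain A) = 30 - 11 = 19
LS = LF - duration = 19 - 5 = 14
Total float = LS - ES = 14 - 7 = 7

7


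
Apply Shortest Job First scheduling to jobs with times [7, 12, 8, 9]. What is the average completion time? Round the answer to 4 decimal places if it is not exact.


SJF order (ascending): [7, 8, 9, 12]
Completion times:
  Job 1: burst=7, C=7
  Job 2: burst=8, C=15
  Job 3: burst=9, C=24
  Job 4: burst=12, C=36
Average completion = 82/4 = 20.5

20.5


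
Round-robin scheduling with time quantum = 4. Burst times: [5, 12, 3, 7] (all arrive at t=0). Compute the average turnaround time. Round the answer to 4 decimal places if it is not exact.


Time quantum = 4
Execution trace:
  J1 runs 4 units, time = 4
  J2 runs 4 units, time = 8
  J3 runs 3 units, time = 11
  J4 runs 4 units, time = 15
  J1 runs 1 units, time = 16
  J2 runs 4 units, time = 20
  J4 runs 3 units, time = 23
  J2 runs 4 units, time = 27
Finish times: [16, 27, 11, 23]
Average turnaround = 77/4 = 19.25

19.25


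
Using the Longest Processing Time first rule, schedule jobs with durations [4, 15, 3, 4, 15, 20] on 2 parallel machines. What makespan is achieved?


Sort jobs in decreasing order (LPT): [20, 15, 15, 4, 4, 3]
Assign each job to the least loaded machine:
  Machine 1: jobs [20, 4, 4, 3], load = 31
  Machine 2: jobs [15, 15], load = 30
Makespan = max load = 31

31


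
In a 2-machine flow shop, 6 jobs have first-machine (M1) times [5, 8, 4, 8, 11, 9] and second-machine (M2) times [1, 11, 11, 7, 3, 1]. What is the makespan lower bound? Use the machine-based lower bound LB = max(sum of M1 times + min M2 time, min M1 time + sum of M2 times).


LB1 = sum(M1 times) + min(M2 times) = 45 + 1 = 46
LB2 = min(M1 times) + sum(M2 times) = 4 + 34 = 38
Lower bound = max(LB1, LB2) = max(46, 38) = 46

46


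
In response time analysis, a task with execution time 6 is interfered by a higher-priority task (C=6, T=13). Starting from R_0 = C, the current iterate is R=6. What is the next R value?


R_next = C + ceil(R_prev / T_hp) * C_hp
ceil(6 / 13) = ceil(0.4615) = 1
Interference = 1 * 6 = 6
R_next = 6 + 6 = 12

12


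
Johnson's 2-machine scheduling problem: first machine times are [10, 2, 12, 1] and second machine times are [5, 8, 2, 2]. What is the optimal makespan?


Apply Johnson's rule:
  Group 1 (a <= b): [(4, 1, 2), (2, 2, 8)]
  Group 2 (a > b): [(1, 10, 5), (3, 12, 2)]
Optimal job order: [4, 2, 1, 3]
Schedule:
  Job 4: M1 done at 1, M2 done at 3
  Job 2: M1 done at 3, M2 done at 11
  Job 1: M1 done at 13, M2 done at 18
  Job 3: M1 done at 25, M2 done at 27
Makespan = 27

27


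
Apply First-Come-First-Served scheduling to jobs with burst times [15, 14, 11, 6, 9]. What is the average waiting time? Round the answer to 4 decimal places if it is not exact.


FCFS order (as given): [15, 14, 11, 6, 9]
Waiting times:
  Job 1: wait = 0
  Job 2: wait = 15
  Job 3: wait = 29
  Job 4: wait = 40
  Job 5: wait = 46
Sum of waiting times = 130
Average waiting time = 130/5 = 26.0

26.0


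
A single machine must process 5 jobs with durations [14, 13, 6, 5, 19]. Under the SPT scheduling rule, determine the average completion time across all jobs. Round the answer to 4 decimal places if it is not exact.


Sort jobs by processing time (SPT order): [5, 6, 13, 14, 19]
Compute completion times sequentially:
  Job 1: processing = 5, completes at 5
  Job 2: processing = 6, completes at 11
  Job 3: processing = 13, completes at 24
  Job 4: processing = 14, completes at 38
  Job 5: processing = 19, completes at 57
Sum of completion times = 135
Average completion time = 135/5 = 27.0

27.0


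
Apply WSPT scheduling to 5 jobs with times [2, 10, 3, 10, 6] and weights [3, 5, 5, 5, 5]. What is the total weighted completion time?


Compute p/w ratios and sort ascending (WSPT): [(3, 5), (2, 3), (6, 5), (10, 5), (10, 5)]
Compute weighted completion times:
  Job (p=3,w=5): C=3, w*C=5*3=15
  Job (p=2,w=3): C=5, w*C=3*5=15
  Job (p=6,w=5): C=11, w*C=5*11=55
  Job (p=10,w=5): C=21, w*C=5*21=105
  Job (p=10,w=5): C=31, w*C=5*31=155
Total weighted completion time = 345

345


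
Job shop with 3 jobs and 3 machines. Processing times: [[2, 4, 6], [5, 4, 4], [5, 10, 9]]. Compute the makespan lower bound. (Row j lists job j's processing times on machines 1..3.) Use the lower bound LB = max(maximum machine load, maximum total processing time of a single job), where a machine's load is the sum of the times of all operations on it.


Machine loads:
  Machine 1: 2 + 5 + 5 = 12
  Machine 2: 4 + 4 + 10 = 18
  Machine 3: 6 + 4 + 9 = 19
Max machine load = 19
Job totals:
  Job 1: 12
  Job 2: 13
  Job 3: 24
Max job total = 24
Lower bound = max(19, 24) = 24

24


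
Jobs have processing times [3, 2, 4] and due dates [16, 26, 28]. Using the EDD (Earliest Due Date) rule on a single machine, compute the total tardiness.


Sort by due date (EDD order): [(3, 16), (2, 26), (4, 28)]
Compute completion times and tardiness:
  Job 1: p=3, d=16, C=3, tardiness=max(0,3-16)=0
  Job 2: p=2, d=26, C=5, tardiness=max(0,5-26)=0
  Job 3: p=4, d=28, C=9, tardiness=max(0,9-28)=0
Total tardiness = 0

0


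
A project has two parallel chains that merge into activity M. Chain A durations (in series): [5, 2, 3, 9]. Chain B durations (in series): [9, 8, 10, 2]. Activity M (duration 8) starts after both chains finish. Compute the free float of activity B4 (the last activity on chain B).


ES(B4) = sum of predecessors on chain B = 27
EF(B4) = ES + duration = 27 + 2 = 29
Successor of B4 is M. ES(M) = max(sum(A), sum(B)) = max(19, 29) = 29
Free float = ES(successor) - EF(current) = 29 - 29 = 0

0


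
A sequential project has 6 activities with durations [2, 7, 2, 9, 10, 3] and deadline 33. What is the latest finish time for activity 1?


LF(activity 1) = deadline - sum of successor durations
Successors: activities 2 through 6 with durations [7, 2, 9, 10, 3]
Sum of successor durations = 31
LF = 33 - 31 = 2

2


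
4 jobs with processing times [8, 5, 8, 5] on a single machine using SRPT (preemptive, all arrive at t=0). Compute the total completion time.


Since all jobs arrive at t=0, SRPT equals SPT ordering.
SPT order: [5, 5, 8, 8]
Completion times:
  Job 1: p=5, C=5
  Job 2: p=5, C=10
  Job 3: p=8, C=18
  Job 4: p=8, C=26
Total completion time = 5 + 10 + 18 + 26 = 59

59


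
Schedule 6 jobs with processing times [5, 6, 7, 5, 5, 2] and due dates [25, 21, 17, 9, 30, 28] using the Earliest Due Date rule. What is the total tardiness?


Sort by due date (EDD order): [(5, 9), (7, 17), (6, 21), (5, 25), (2, 28), (5, 30)]
Compute completion times and tardiness:
  Job 1: p=5, d=9, C=5, tardiness=max(0,5-9)=0
  Job 2: p=7, d=17, C=12, tardiness=max(0,12-17)=0
  Job 3: p=6, d=21, C=18, tardiness=max(0,18-21)=0
  Job 4: p=5, d=25, C=23, tardiness=max(0,23-25)=0
  Job 5: p=2, d=28, C=25, tardiness=max(0,25-28)=0
  Job 6: p=5, d=30, C=30, tardiness=max(0,30-30)=0
Total tardiness = 0

0


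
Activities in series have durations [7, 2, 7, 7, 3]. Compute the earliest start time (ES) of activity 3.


Activity 3 starts after activities 1 through 2 complete.
Predecessor durations: [7, 2]
ES = 7 + 2 = 9

9


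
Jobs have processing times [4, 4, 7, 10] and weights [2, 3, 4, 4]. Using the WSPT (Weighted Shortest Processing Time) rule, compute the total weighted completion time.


Compute p/w ratios and sort ascending (WSPT): [(4, 3), (7, 4), (4, 2), (10, 4)]
Compute weighted completion times:
  Job (p=4,w=3): C=4, w*C=3*4=12
  Job (p=7,w=4): C=11, w*C=4*11=44
  Job (p=4,w=2): C=15, w*C=2*15=30
  Job (p=10,w=4): C=25, w*C=4*25=100
Total weighted completion time = 186

186


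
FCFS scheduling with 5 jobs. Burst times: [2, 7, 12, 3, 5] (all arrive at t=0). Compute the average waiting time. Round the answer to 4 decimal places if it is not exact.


FCFS order (as given): [2, 7, 12, 3, 5]
Waiting times:
  Job 1: wait = 0
  Job 2: wait = 2
  Job 3: wait = 9
  Job 4: wait = 21
  Job 5: wait = 24
Sum of waiting times = 56
Average waiting time = 56/5 = 11.2

11.2


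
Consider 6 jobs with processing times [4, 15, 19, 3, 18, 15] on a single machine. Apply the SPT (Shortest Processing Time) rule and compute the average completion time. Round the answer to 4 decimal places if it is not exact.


Sort jobs by processing time (SPT order): [3, 4, 15, 15, 18, 19]
Compute completion times sequentially:
  Job 1: processing = 3, completes at 3
  Job 2: processing = 4, completes at 7
  Job 3: processing = 15, completes at 22
  Job 4: processing = 15, completes at 37
  Job 5: processing = 18, completes at 55
  Job 6: processing = 19, completes at 74
Sum of completion times = 198
Average completion time = 198/6 = 33.0

33.0


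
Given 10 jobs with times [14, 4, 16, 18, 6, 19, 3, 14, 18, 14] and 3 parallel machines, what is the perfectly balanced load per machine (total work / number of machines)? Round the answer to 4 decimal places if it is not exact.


Total processing time = 14 + 4 + 16 + 18 + 6 + 19 + 3 + 14 + 18 + 14 = 126
Number of machines = 3
Ideal balanced load = 126 / 3 = 42.0

42.0


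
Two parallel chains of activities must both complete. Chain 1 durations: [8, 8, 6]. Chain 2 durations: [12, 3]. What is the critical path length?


Path A total = 8 + 8 + 6 = 22
Path B total = 12 + 3 = 15
Critical path = longest path = max(22, 15) = 22

22


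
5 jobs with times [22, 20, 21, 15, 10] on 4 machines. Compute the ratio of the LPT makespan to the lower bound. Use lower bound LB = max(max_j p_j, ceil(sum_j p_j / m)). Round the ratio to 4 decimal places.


LPT order: [22, 21, 20, 15, 10]
Machine loads after assignment: [22, 21, 20, 25]
LPT makespan = 25
Lower bound = max(max_job, ceil(total/4)) = max(22, 22) = 22
Ratio = 25 / 22 = 1.1364

1.1364


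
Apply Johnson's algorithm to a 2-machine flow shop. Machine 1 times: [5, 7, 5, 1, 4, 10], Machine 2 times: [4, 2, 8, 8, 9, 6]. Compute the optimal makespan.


Apply Johnson's rule:
  Group 1 (a <= b): [(4, 1, 8), (5, 4, 9), (3, 5, 8)]
  Group 2 (a > b): [(6, 10, 6), (1, 5, 4), (2, 7, 2)]
Optimal job order: [4, 5, 3, 6, 1, 2]
Schedule:
  Job 4: M1 done at 1, M2 done at 9
  Job 5: M1 done at 5, M2 done at 18
  Job 3: M1 done at 10, M2 done at 26
  Job 6: M1 done at 20, M2 done at 32
  Job 1: M1 done at 25, M2 done at 36
  Job 2: M1 done at 32, M2 done at 38
Makespan = 38

38


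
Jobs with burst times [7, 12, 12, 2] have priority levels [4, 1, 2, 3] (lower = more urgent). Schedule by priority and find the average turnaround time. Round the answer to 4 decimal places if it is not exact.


Sort by priority (ascending = highest first):
Order: [(1, 12), (2, 12), (3, 2), (4, 7)]
Completion times:
  Priority 1, burst=12, C=12
  Priority 2, burst=12, C=24
  Priority 3, burst=2, C=26
  Priority 4, burst=7, C=33
Average turnaround = 95/4 = 23.75

23.75


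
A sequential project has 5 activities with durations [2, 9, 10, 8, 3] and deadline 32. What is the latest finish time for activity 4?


LF(activity 4) = deadline - sum of successor durations
Successors: activities 5 through 5 with durations [3]
Sum of successor durations = 3
LF = 32 - 3 = 29

29


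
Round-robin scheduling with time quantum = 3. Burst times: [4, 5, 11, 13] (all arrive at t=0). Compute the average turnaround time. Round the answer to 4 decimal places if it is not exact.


Time quantum = 3
Execution trace:
  J1 runs 3 units, time = 3
  J2 runs 3 units, time = 6
  J3 runs 3 units, time = 9
  J4 runs 3 units, time = 12
  J1 runs 1 units, time = 13
  J2 runs 2 units, time = 15
  J3 runs 3 units, time = 18
  J4 runs 3 units, time = 21
  J3 runs 3 units, time = 24
  J4 runs 3 units, time = 27
  J3 runs 2 units, time = 29
  J4 runs 3 units, time = 32
  J4 runs 1 units, time = 33
Finish times: [13, 15, 29, 33]
Average turnaround = 90/4 = 22.5

22.5


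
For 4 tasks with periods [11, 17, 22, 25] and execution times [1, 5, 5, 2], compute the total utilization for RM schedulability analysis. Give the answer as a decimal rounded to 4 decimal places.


Compute individual utilizations (exact fractions):
  Task 1: C/T = 1/11 (approx. 0.0909)
  Task 2: C/T = 5/17 (approx. 0.2941)
  Task 3: C/T = 5/22 (approx. 0.2273)
  Task 4: C/T = 2/25 (approx. 0.08)
Total utilization U = 1/11 + 5/17 + 5/22 + 2/25 = 6473/9350
Rounded to 4 decimal places: U = 0.6923
RM (Liu & Layland) bound for 4 tasks = 0.756828; compare with U = 6473/9350 (approx. 0.692299)
U <= bound, so schedulable by RM sufficient condition.

0.6923


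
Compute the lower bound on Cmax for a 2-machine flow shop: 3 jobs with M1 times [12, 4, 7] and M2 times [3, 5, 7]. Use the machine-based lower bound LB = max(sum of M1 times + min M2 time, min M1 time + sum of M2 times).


LB1 = sum(M1 times) + min(M2 times) = 23 + 3 = 26
LB2 = min(M1 times) + sum(M2 times) = 4 + 15 = 19
Lower bound = max(LB1, LB2) = max(26, 19) = 26

26


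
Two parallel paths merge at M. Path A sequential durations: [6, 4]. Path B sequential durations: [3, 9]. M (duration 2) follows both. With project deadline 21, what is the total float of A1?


Forward pass: ES(A1) = sum of predecessors on chain A = 0
EF = ES + duration = 0 + 6 = 6
Backward pass: LF(M) = deadline = 21; LS(M) = 21 - 2 = 19
LF(A1) = LS(M) - sum(successors on chain A) = 19 - 4 = 15
LS = LF - duration = 15 - 6 = 9
Total float = LS - ES = 9 - 0 = 9

9


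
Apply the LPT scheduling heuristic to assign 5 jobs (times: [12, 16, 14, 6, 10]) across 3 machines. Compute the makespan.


Sort jobs in decreasing order (LPT): [16, 14, 12, 10, 6]
Assign each job to the least loaded machine:
  Machine 1: jobs [16], load = 16
  Machine 2: jobs [14, 6], load = 20
  Machine 3: jobs [12, 10], load = 22
Makespan = max load = 22

22


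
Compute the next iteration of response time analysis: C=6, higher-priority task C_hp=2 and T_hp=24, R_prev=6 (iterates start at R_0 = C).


R_next = C + ceil(R_prev / T_hp) * C_hp
ceil(6 / 24) = ceil(0.25) = 1
Interference = 1 * 2 = 2
R_next = 6 + 2 = 8

8


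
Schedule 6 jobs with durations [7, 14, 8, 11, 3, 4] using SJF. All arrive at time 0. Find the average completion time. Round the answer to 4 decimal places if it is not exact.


SJF order (ascending): [3, 4, 7, 8, 11, 14]
Completion times:
  Job 1: burst=3, C=3
  Job 2: burst=4, C=7
  Job 3: burst=7, C=14
  Job 4: burst=8, C=22
  Job 5: burst=11, C=33
  Job 6: burst=14, C=47
Average completion = 126/6 = 21.0

21.0


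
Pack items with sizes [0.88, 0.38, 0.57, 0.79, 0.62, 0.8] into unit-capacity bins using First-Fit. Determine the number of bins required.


Place items sequentially using First-Fit:
  Item 0.88 -> new Bin 1
  Item 0.38 -> new Bin 2
  Item 0.57 -> Bin 2 (now 0.95)
  Item 0.79 -> new Bin 3
  Item 0.62 -> new Bin 4
  Item 0.8 -> new Bin 5
Total bins used = 5

5


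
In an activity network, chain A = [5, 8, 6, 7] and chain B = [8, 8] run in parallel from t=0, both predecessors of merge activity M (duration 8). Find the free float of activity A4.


ES(A4) = sum of predecessors on chain A = 19
EF(A4) = ES + duration = 19 + 7 = 26
Successor of A4 is M. ES(M) = max(sum(A), sum(B)) = max(26, 16) = 26
Free float = ES(successor) - EF(current) = 26 - 26 = 0

0


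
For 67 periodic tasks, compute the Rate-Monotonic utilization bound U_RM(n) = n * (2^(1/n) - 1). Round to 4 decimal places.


Compute 2^(1/67) = 1.0103991798
Subtract 1: 1.0103991798 - 1 = 0.0103991798
Multiply by n: 67 * 0.0103991798 = 0.6967450466
Round to 4 dp: 0.6967

0.6967


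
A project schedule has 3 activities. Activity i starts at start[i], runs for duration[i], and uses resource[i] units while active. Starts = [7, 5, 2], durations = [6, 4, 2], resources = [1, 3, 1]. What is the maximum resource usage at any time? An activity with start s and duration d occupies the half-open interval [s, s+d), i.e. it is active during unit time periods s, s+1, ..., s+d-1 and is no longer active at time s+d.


Each activity i is active on [start_i, start_i + duration_i).
Compute total resource usage per time slot:
  t=0: active resources = [], total = 0
  t=1: active resources = [], total = 0
  t=2: active resources = [1], total = 1
  t=3: active resources = [1], total = 1
  t=4: active resources = [], total = 0
  t=5: active resources = [3], total = 3
  t=6: active resources = [3], total = 3
  t=7: active resources = [1, 3], total = 4
  t=8: active resources = [1, 3], total = 4
  t=9: active resources = [1], total = 1
  t=10: active resources = [1], total = 1
  t=11: active resources = [1], total = 1
  t=12: active resources = [1], total = 1
Peak resource demand = 4

4


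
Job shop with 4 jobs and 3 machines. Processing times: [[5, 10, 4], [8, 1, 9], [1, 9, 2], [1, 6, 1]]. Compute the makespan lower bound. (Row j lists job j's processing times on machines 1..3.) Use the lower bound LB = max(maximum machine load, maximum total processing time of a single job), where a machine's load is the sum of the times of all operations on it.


Machine loads:
  Machine 1: 5 + 8 + 1 + 1 = 15
  Machine 2: 10 + 1 + 9 + 6 = 26
  Machine 3: 4 + 9 + 2 + 1 = 16
Max machine load = 26
Job totals:
  Job 1: 19
  Job 2: 18
  Job 3: 12
  Job 4: 8
Max job total = 19
Lower bound = max(26, 19) = 26

26


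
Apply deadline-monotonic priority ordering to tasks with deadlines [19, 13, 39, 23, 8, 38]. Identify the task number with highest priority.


Sort tasks by relative deadline (ascending):
  Task 5: deadline = 8
  Task 2: deadline = 13
  Task 1: deadline = 19
  Task 4: deadline = 23
  Task 6: deadline = 38
  Task 3: deadline = 39
Priority order (highest first): [5, 2, 1, 4, 6, 3]
Highest priority task = 5

5


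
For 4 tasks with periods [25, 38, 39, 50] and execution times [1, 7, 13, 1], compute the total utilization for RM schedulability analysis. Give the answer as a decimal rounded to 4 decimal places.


Compute individual utilizations (exact fractions):
  Task 1: C/T = 1/25 (approx. 0.04)
  Task 2: C/T = 7/38 (approx. 0.1842)
  Task 3: C/T = 13/39 = 1/3 (approx. 0.3333)
  Task 4: C/T = 1/50 (approx. 0.02)
Total utilization U = 1/25 + 7/38 + 1/3 + 1/50 = 823/1425
Rounded to 4 decimal places: U = 0.5775
RM (Liu & Layland) bound for 4 tasks = 0.756828; compare with U = 823/1425 (approx. 0.577544)
U <= bound, so schedulable by RM sufficient condition.

0.5775


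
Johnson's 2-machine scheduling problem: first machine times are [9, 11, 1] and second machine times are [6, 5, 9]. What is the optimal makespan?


Apply Johnson's rule:
  Group 1 (a <= b): [(3, 1, 9)]
  Group 2 (a > b): [(1, 9, 6), (2, 11, 5)]
Optimal job order: [3, 1, 2]
Schedule:
  Job 3: M1 done at 1, M2 done at 10
  Job 1: M1 done at 10, M2 done at 16
  Job 2: M1 done at 21, M2 done at 26
Makespan = 26

26


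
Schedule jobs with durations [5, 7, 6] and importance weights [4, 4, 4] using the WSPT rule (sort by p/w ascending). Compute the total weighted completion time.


Compute p/w ratios and sort ascending (WSPT): [(5, 4), (6, 4), (7, 4)]
Compute weighted completion times:
  Job (p=5,w=4): C=5, w*C=4*5=20
  Job (p=6,w=4): C=11, w*C=4*11=44
  Job (p=7,w=4): C=18, w*C=4*18=72
Total weighted completion time = 136

136
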